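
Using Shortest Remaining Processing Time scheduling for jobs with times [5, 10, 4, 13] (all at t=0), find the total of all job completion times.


Since all jobs arrive at t=0, SRPT equals SPT ordering.
SPT order: [4, 5, 10, 13]
Completion times:
  Job 1: p=4, C=4
  Job 2: p=5, C=9
  Job 3: p=10, C=19
  Job 4: p=13, C=32
Total completion time = 4 + 9 + 19 + 32 = 64

64


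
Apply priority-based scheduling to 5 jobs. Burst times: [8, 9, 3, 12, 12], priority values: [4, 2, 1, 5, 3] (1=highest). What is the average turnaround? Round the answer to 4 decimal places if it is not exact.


Sort by priority (ascending = highest first):
Order: [(1, 3), (2, 9), (3, 12), (4, 8), (5, 12)]
Completion times:
  Priority 1, burst=3, C=3
  Priority 2, burst=9, C=12
  Priority 3, burst=12, C=24
  Priority 4, burst=8, C=32
  Priority 5, burst=12, C=44
Average turnaround = 115/5 = 23.0

23.0


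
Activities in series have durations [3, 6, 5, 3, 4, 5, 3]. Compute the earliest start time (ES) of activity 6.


Activity 6 starts after activities 1 through 5 complete.
Predecessor durations: [3, 6, 5, 3, 4]
ES = 3 + 6 + 5 + 3 + 4 = 21

21


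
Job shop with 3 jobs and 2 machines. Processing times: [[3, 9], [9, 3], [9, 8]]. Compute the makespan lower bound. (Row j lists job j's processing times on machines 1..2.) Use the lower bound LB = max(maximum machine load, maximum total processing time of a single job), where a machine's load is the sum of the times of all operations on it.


Machine loads:
  Machine 1: 3 + 9 + 9 = 21
  Machine 2: 9 + 3 + 8 = 20
Max machine load = 21
Job totals:
  Job 1: 12
  Job 2: 12
  Job 3: 17
Max job total = 17
Lower bound = max(21, 17) = 21

21


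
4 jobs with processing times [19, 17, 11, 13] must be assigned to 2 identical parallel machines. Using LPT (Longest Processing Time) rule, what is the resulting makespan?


Sort jobs in decreasing order (LPT): [19, 17, 13, 11]
Assign each job to the least loaded machine:
  Machine 1: jobs [19, 11], load = 30
  Machine 2: jobs [17, 13], load = 30
Makespan = max load = 30

30


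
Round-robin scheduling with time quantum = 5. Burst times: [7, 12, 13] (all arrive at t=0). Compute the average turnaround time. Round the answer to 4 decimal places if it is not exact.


Time quantum = 5
Execution trace:
  J1 runs 5 units, time = 5
  J2 runs 5 units, time = 10
  J3 runs 5 units, time = 15
  J1 runs 2 units, time = 17
  J2 runs 5 units, time = 22
  J3 runs 5 units, time = 27
  J2 runs 2 units, time = 29
  J3 runs 3 units, time = 32
Finish times: [17, 29, 32]
Average turnaround = 78/3 = 26.0

26.0


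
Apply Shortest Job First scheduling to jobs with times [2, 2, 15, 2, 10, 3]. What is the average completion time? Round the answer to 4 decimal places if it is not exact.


SJF order (ascending): [2, 2, 2, 3, 10, 15]
Completion times:
  Job 1: burst=2, C=2
  Job 2: burst=2, C=4
  Job 3: burst=2, C=6
  Job 4: burst=3, C=9
  Job 5: burst=10, C=19
  Job 6: burst=15, C=34
Average completion = 74/6 = 12.3333

12.3333


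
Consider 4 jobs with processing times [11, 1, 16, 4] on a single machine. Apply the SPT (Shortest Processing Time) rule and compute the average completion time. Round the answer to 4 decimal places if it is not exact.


Sort jobs by processing time (SPT order): [1, 4, 11, 16]
Compute completion times sequentially:
  Job 1: processing = 1, completes at 1
  Job 2: processing = 4, completes at 5
  Job 3: processing = 11, completes at 16
  Job 4: processing = 16, completes at 32
Sum of completion times = 54
Average completion time = 54/4 = 13.5

13.5


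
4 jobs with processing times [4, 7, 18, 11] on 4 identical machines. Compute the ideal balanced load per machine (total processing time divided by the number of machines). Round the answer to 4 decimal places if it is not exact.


Total processing time = 4 + 7 + 18 + 11 = 40
Number of machines = 4
Ideal balanced load = 40 / 4 = 10.0

10.0


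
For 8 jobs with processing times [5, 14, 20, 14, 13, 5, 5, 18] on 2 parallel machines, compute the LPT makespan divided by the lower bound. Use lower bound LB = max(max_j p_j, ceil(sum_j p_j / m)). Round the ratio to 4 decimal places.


LPT order: [20, 18, 14, 14, 13, 5, 5, 5]
Machine loads after assignment: [49, 45]
LPT makespan = 49
Lower bound = max(max_job, ceil(total/2)) = max(20, 47) = 47
Ratio = 49 / 47 = 1.0426

1.0426


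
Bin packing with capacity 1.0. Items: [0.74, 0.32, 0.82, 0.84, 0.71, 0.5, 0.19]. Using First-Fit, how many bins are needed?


Place items sequentially using First-Fit:
  Item 0.74 -> new Bin 1
  Item 0.32 -> new Bin 2
  Item 0.82 -> new Bin 3
  Item 0.84 -> new Bin 4
  Item 0.71 -> new Bin 5
  Item 0.5 -> Bin 2 (now 0.82)
  Item 0.19 -> Bin 1 (now 0.93)
Total bins used = 5

5


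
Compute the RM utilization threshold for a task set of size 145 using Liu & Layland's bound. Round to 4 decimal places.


Compute 2^(1/145) = 1.0047917694
Subtract 1: 1.0047917694 - 1 = 0.0047917694
Multiply by n: 145 * 0.0047917694 = 0.6948065630
Round to 4 dp: 0.6948

0.6948


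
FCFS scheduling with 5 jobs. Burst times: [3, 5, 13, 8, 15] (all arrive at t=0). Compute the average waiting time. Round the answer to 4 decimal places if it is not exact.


FCFS order (as given): [3, 5, 13, 8, 15]
Waiting times:
  Job 1: wait = 0
  Job 2: wait = 3
  Job 3: wait = 8
  Job 4: wait = 21
  Job 5: wait = 29
Sum of waiting times = 61
Average waiting time = 61/5 = 12.2

12.2


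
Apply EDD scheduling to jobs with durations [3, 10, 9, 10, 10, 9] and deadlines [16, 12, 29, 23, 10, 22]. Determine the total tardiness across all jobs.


Sort by due date (EDD order): [(10, 10), (10, 12), (3, 16), (9, 22), (10, 23), (9, 29)]
Compute completion times and tardiness:
  Job 1: p=10, d=10, C=10, tardiness=max(0,10-10)=0
  Job 2: p=10, d=12, C=20, tardiness=max(0,20-12)=8
  Job 3: p=3, d=16, C=23, tardiness=max(0,23-16)=7
  Job 4: p=9, d=22, C=32, tardiness=max(0,32-22)=10
  Job 5: p=10, d=23, C=42, tardiness=max(0,42-23)=19
  Job 6: p=9, d=29, C=51, tardiness=max(0,51-29)=22
Total tardiness = 66

66


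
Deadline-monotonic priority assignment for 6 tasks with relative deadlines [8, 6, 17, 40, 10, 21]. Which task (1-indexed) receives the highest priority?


Sort tasks by relative deadline (ascending):
  Task 2: deadline = 6
  Task 1: deadline = 8
  Task 5: deadline = 10
  Task 3: deadline = 17
  Task 6: deadline = 21
  Task 4: deadline = 40
Priority order (highest first): [2, 1, 5, 3, 6, 4]
Highest priority task = 2

2


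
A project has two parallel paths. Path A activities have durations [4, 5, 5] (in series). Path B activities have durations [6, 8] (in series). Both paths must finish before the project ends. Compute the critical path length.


Path A total = 4 + 5 + 5 = 14
Path B total = 6 + 8 = 14
Critical path = longest path = max(14, 14) = 14

14


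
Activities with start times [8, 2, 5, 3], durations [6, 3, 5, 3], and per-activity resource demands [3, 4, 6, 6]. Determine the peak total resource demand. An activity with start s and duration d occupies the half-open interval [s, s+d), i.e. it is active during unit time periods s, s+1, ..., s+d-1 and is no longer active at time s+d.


Each activity i is active on [start_i, start_i + duration_i).
Compute total resource usage per time slot:
  t=0: active resources = [], total = 0
  t=1: active resources = [], total = 0
  t=2: active resources = [4], total = 4
  t=3: active resources = [4, 6], total = 10
  t=4: active resources = [4, 6], total = 10
  t=5: active resources = [6, 6], total = 12
  t=6: active resources = [6], total = 6
  t=7: active resources = [6], total = 6
  t=8: active resources = [3, 6], total = 9
  t=9: active resources = [3, 6], total = 9
  t=10: active resources = [3], total = 3
  t=11: active resources = [3], total = 3
  t=12: active resources = [3], total = 3
  t=13: active resources = [3], total = 3
Peak resource demand = 12

12


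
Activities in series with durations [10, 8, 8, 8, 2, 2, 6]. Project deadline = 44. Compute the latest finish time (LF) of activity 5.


LF(activity 5) = deadline - sum of successor durations
Successors: activities 6 through 7 with durations [2, 6]
Sum of successor durations = 8
LF = 44 - 8 = 36

36


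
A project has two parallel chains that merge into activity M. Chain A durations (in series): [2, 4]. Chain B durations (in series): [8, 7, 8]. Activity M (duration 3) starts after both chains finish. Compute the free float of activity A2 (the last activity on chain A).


ES(A2) = sum of predecessors on chain A = 2
EF(A2) = ES + duration = 2 + 4 = 6
Successor of A2 is M. ES(M) = max(sum(A), sum(B)) = max(6, 23) = 23
Free float = ES(successor) - EF(current) = 23 - 6 = 17

17


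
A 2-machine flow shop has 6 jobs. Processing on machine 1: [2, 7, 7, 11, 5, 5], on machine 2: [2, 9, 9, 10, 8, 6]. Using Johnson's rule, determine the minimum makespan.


Apply Johnson's rule:
  Group 1 (a <= b): [(1, 2, 2), (5, 5, 8), (6, 5, 6), (2, 7, 9), (3, 7, 9)]
  Group 2 (a > b): [(4, 11, 10)]
Optimal job order: [1, 5, 6, 2, 3, 4]
Schedule:
  Job 1: M1 done at 2, M2 done at 4
  Job 5: M1 done at 7, M2 done at 15
  Job 6: M1 done at 12, M2 done at 21
  Job 2: M1 done at 19, M2 done at 30
  Job 3: M1 done at 26, M2 done at 39
  Job 4: M1 done at 37, M2 done at 49
Makespan = 49

49


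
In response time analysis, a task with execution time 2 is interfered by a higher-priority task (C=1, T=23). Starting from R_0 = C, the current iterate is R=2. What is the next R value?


R_next = C + ceil(R_prev / T_hp) * C_hp
ceil(2 / 23) = ceil(0.087) = 1
Interference = 1 * 1 = 1
R_next = 2 + 1 = 3

3


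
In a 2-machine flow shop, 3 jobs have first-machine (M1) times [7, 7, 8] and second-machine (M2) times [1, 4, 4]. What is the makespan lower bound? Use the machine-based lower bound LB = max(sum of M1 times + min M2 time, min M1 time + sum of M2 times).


LB1 = sum(M1 times) + min(M2 times) = 22 + 1 = 23
LB2 = min(M1 times) + sum(M2 times) = 7 + 9 = 16
Lower bound = max(LB1, LB2) = max(23, 16) = 23

23


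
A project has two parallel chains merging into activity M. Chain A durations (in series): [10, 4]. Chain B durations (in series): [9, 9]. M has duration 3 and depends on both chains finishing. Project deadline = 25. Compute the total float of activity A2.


Forward pass: ES(A2) = sum of predecessors on chain A = 10
EF = ES + duration = 10 + 4 = 14
Backward pass: LF(M) = deadline = 25; LS(M) = 25 - 3 = 22
LF(A2) = LS(M) - sum(successors on chain A) = 22 - 0 = 22
LS = LF - duration = 22 - 4 = 18
Total float = LS - ES = 18 - 10 = 8

8


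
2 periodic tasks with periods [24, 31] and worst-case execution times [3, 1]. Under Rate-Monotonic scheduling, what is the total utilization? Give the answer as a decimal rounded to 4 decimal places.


Compute individual utilizations (exact fractions):
  Task 1: C/T = 3/24 = 1/8 (approx. 0.125)
  Task 2: C/T = 1/31 (approx. 0.0323)
Total utilization U = 1/8 + 1/31 = 39/248
Rounded to 4 decimal places: U = 0.1573
RM (Liu & Layland) bound for 2 tasks = 0.828427; compare with U = 39/248 (approx. 0.157258)
U <= bound, so schedulable by RM sufficient condition.

0.1573


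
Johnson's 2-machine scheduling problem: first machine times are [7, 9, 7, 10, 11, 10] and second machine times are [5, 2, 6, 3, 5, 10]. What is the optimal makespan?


Apply Johnson's rule:
  Group 1 (a <= b): [(6, 10, 10)]
  Group 2 (a > b): [(3, 7, 6), (1, 7, 5), (5, 11, 5), (4, 10, 3), (2, 9, 2)]
Optimal job order: [6, 3, 1, 5, 4, 2]
Schedule:
  Job 6: M1 done at 10, M2 done at 20
  Job 3: M1 done at 17, M2 done at 26
  Job 1: M1 done at 24, M2 done at 31
  Job 5: M1 done at 35, M2 done at 40
  Job 4: M1 done at 45, M2 done at 48
  Job 2: M1 done at 54, M2 done at 56
Makespan = 56

56


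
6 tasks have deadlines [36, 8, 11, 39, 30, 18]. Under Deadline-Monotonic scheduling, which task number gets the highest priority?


Sort tasks by relative deadline (ascending):
  Task 2: deadline = 8
  Task 3: deadline = 11
  Task 6: deadline = 18
  Task 5: deadline = 30
  Task 1: deadline = 36
  Task 4: deadline = 39
Priority order (highest first): [2, 3, 6, 5, 1, 4]
Highest priority task = 2

2


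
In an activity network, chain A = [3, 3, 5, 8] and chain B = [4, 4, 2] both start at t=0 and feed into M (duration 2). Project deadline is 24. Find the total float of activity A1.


Forward pass: ES(A1) = sum of predecessors on chain A = 0
EF = ES + duration = 0 + 3 = 3
Backward pass: LF(M) = deadline = 24; LS(M) = 24 - 2 = 22
LF(A1) = LS(M) - sum(successors on chain A) = 22 - 16 = 6
LS = LF - duration = 6 - 3 = 3
Total float = LS - ES = 3 - 0 = 3

3


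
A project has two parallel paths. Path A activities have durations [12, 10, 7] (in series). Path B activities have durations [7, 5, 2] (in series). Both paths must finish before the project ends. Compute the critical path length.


Path A total = 12 + 10 + 7 = 29
Path B total = 7 + 5 + 2 = 14
Critical path = longest path = max(29, 14) = 29

29


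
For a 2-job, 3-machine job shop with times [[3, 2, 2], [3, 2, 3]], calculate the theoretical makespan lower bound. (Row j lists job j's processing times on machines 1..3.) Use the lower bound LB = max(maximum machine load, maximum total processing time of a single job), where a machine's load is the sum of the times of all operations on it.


Machine loads:
  Machine 1: 3 + 3 = 6
  Machine 2: 2 + 2 = 4
  Machine 3: 2 + 3 = 5
Max machine load = 6
Job totals:
  Job 1: 7
  Job 2: 8
Max job total = 8
Lower bound = max(6, 8) = 8

8


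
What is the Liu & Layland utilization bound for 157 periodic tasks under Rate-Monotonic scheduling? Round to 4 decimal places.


Compute 2^(1/157) = 1.0044247104
Subtract 1: 1.0044247104 - 1 = 0.0044247104
Multiply by n: 157 * 0.0044247104 = 0.6946795328
Round to 4 dp: 0.6947

0.6947


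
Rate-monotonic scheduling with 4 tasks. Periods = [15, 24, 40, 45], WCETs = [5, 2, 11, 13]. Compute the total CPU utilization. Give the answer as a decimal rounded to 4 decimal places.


Compute individual utilizations (exact fractions):
  Task 1: C/T = 5/15 = 1/3 (approx. 0.3333)
  Task 2: C/T = 2/24 = 1/12 (approx. 0.0833)
  Task 3: C/T = 11/40 (approx. 0.275)
  Task 4: C/T = 13/45 (approx. 0.2889)
Total utilization U = 1/3 + 1/12 + 11/40 + 13/45 = 353/360
Rounded to 4 decimal places: U = 0.9806
RM (Liu & Layland) bound for 4 tasks = 0.756828; compare with U = 353/360 (approx. 0.980556)
bound < U <= 1, so the RM sufficient condition is not met (inconclusive; an exact test such as response-time analysis is needed).

0.9806


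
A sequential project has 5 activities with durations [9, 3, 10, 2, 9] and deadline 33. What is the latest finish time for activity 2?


LF(activity 2) = deadline - sum of successor durations
Successors: activities 3 through 5 with durations [10, 2, 9]
Sum of successor durations = 21
LF = 33 - 21 = 12

12


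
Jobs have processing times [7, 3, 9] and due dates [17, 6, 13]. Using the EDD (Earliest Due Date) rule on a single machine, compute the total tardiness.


Sort by due date (EDD order): [(3, 6), (9, 13), (7, 17)]
Compute completion times and tardiness:
  Job 1: p=3, d=6, C=3, tardiness=max(0,3-6)=0
  Job 2: p=9, d=13, C=12, tardiness=max(0,12-13)=0
  Job 3: p=7, d=17, C=19, tardiness=max(0,19-17)=2
Total tardiness = 2

2


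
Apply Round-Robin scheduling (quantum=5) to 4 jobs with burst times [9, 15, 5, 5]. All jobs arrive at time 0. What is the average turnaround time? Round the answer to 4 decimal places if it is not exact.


Time quantum = 5
Execution trace:
  J1 runs 5 units, time = 5
  J2 runs 5 units, time = 10
  J3 runs 5 units, time = 15
  J4 runs 5 units, time = 20
  J1 runs 4 units, time = 24
  J2 runs 5 units, time = 29
  J2 runs 5 units, time = 34
Finish times: [24, 34, 15, 20]
Average turnaround = 93/4 = 23.25

23.25


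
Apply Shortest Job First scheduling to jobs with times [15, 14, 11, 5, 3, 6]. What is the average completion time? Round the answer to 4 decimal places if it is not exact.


SJF order (ascending): [3, 5, 6, 11, 14, 15]
Completion times:
  Job 1: burst=3, C=3
  Job 2: burst=5, C=8
  Job 3: burst=6, C=14
  Job 4: burst=11, C=25
  Job 5: burst=14, C=39
  Job 6: burst=15, C=54
Average completion = 143/6 = 23.8333

23.8333


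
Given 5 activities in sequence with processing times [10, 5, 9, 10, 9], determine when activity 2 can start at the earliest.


Activity 2 starts after activities 1 through 1 complete.
Predecessor durations: [10]
ES = 10 = 10

10


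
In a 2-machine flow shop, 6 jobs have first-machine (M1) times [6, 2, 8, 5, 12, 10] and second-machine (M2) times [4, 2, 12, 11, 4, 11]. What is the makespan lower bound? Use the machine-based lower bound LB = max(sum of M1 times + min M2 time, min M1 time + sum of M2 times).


LB1 = sum(M1 times) + min(M2 times) = 43 + 2 = 45
LB2 = min(M1 times) + sum(M2 times) = 2 + 44 = 46
Lower bound = max(LB1, LB2) = max(45, 46) = 46

46


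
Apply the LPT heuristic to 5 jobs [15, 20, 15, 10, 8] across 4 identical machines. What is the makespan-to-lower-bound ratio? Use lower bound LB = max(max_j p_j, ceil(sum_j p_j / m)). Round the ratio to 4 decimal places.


LPT order: [20, 15, 15, 10, 8]
Machine loads after assignment: [20, 15, 15, 18]
LPT makespan = 20
Lower bound = max(max_job, ceil(total/4)) = max(20, 17) = 20
Ratio = 20 / 20 = 1.0

1.0


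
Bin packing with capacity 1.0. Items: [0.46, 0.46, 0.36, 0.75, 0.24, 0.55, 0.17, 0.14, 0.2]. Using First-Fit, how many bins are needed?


Place items sequentially using First-Fit:
  Item 0.46 -> new Bin 1
  Item 0.46 -> Bin 1 (now 0.92)
  Item 0.36 -> new Bin 2
  Item 0.75 -> new Bin 3
  Item 0.24 -> Bin 2 (now 0.6)
  Item 0.55 -> new Bin 4
  Item 0.17 -> Bin 2 (now 0.77)
  Item 0.14 -> Bin 2 (now 0.91)
  Item 0.2 -> Bin 3 (now 0.95)
Total bins used = 4

4


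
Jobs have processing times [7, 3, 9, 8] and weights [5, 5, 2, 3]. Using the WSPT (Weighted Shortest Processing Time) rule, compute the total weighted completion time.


Compute p/w ratios and sort ascending (WSPT): [(3, 5), (7, 5), (8, 3), (9, 2)]
Compute weighted completion times:
  Job (p=3,w=5): C=3, w*C=5*3=15
  Job (p=7,w=5): C=10, w*C=5*10=50
  Job (p=8,w=3): C=18, w*C=3*18=54
  Job (p=9,w=2): C=27, w*C=2*27=54
Total weighted completion time = 173

173


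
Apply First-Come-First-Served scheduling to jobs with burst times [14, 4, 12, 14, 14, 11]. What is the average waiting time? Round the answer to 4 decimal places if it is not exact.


FCFS order (as given): [14, 4, 12, 14, 14, 11]
Waiting times:
  Job 1: wait = 0
  Job 2: wait = 14
  Job 3: wait = 18
  Job 4: wait = 30
  Job 5: wait = 44
  Job 6: wait = 58
Sum of waiting times = 164
Average waiting time = 164/6 = 27.3333

27.3333


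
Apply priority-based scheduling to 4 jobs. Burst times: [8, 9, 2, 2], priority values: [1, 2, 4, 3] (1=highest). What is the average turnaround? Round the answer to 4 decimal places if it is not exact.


Sort by priority (ascending = highest first):
Order: [(1, 8), (2, 9), (3, 2), (4, 2)]
Completion times:
  Priority 1, burst=8, C=8
  Priority 2, burst=9, C=17
  Priority 3, burst=2, C=19
  Priority 4, burst=2, C=21
Average turnaround = 65/4 = 16.25

16.25


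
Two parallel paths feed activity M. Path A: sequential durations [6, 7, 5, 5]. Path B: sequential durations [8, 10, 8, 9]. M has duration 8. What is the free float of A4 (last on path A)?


ES(A4) = sum of predecessors on chain A = 18
EF(A4) = ES + duration = 18 + 5 = 23
Successor of A4 is M. ES(M) = max(sum(A), sum(B)) = max(23, 35) = 35
Free float = ES(successor) - EF(current) = 35 - 23 = 12

12


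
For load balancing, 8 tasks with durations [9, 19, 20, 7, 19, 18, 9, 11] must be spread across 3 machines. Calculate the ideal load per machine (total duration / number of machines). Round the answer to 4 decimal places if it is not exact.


Total processing time = 9 + 19 + 20 + 7 + 19 + 18 + 9 + 11 = 112
Number of machines = 3
Ideal balanced load = 112 / 3 = 37.3333

37.3333


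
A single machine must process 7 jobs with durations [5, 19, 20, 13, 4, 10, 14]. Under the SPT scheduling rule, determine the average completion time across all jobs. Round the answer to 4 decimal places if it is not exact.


Sort jobs by processing time (SPT order): [4, 5, 10, 13, 14, 19, 20]
Compute completion times sequentially:
  Job 1: processing = 4, completes at 4
  Job 2: processing = 5, completes at 9
  Job 3: processing = 10, completes at 19
  Job 4: processing = 13, completes at 32
  Job 5: processing = 14, completes at 46
  Job 6: processing = 19, completes at 65
  Job 7: processing = 20, completes at 85
Sum of completion times = 260
Average completion time = 260/7 = 37.1429

37.1429


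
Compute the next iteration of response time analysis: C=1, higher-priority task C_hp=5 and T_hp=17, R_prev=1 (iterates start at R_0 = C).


R_next = C + ceil(R_prev / T_hp) * C_hp
ceil(1 / 17) = ceil(0.0588) = 1
Interference = 1 * 5 = 5
R_next = 1 + 5 = 6

6


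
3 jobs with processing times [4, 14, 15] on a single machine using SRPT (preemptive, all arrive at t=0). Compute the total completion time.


Since all jobs arrive at t=0, SRPT equals SPT ordering.
SPT order: [4, 14, 15]
Completion times:
  Job 1: p=4, C=4
  Job 2: p=14, C=18
  Job 3: p=15, C=33
Total completion time = 4 + 18 + 33 = 55

55


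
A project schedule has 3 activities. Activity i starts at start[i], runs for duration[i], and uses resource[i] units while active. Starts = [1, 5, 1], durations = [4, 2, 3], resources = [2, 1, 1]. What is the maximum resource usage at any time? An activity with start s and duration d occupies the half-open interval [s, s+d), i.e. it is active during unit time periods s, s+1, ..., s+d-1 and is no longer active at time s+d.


Each activity i is active on [start_i, start_i + duration_i).
Compute total resource usage per time slot:
  t=0: active resources = [], total = 0
  t=1: active resources = [2, 1], total = 3
  t=2: active resources = [2, 1], total = 3
  t=3: active resources = [2, 1], total = 3
  t=4: active resources = [2], total = 2
  t=5: active resources = [1], total = 1
  t=6: active resources = [1], total = 1
Peak resource demand = 3

3


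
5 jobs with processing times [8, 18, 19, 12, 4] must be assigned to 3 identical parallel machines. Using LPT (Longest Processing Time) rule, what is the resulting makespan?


Sort jobs in decreasing order (LPT): [19, 18, 12, 8, 4]
Assign each job to the least loaded machine:
  Machine 1: jobs [19], load = 19
  Machine 2: jobs [18, 4], load = 22
  Machine 3: jobs [12, 8], load = 20
Makespan = max load = 22

22


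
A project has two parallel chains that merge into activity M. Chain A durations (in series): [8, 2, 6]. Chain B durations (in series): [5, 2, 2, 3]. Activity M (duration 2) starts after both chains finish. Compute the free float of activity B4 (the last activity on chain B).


ES(B4) = sum of predecessors on chain B = 9
EF(B4) = ES + duration = 9 + 3 = 12
Successor of B4 is M. ES(M) = max(sum(A), sum(B)) = max(16, 12) = 16
Free float = ES(successor) - EF(current) = 16 - 12 = 4

4


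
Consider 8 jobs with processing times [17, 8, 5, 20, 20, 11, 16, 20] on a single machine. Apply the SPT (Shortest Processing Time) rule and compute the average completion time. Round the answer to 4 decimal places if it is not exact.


Sort jobs by processing time (SPT order): [5, 8, 11, 16, 17, 20, 20, 20]
Compute completion times sequentially:
  Job 1: processing = 5, completes at 5
  Job 2: processing = 8, completes at 13
  Job 3: processing = 11, completes at 24
  Job 4: processing = 16, completes at 40
  Job 5: processing = 17, completes at 57
  Job 6: processing = 20, completes at 77
  Job 7: processing = 20, completes at 97
  Job 8: processing = 20, completes at 117
Sum of completion times = 430
Average completion time = 430/8 = 53.75

53.75


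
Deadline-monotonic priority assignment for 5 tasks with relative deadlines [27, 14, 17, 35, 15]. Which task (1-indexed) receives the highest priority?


Sort tasks by relative deadline (ascending):
  Task 2: deadline = 14
  Task 5: deadline = 15
  Task 3: deadline = 17
  Task 1: deadline = 27
  Task 4: deadline = 35
Priority order (highest first): [2, 5, 3, 1, 4]
Highest priority task = 2

2


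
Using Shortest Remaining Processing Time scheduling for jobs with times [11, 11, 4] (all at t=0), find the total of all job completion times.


Since all jobs arrive at t=0, SRPT equals SPT ordering.
SPT order: [4, 11, 11]
Completion times:
  Job 1: p=4, C=4
  Job 2: p=11, C=15
  Job 3: p=11, C=26
Total completion time = 4 + 15 + 26 = 45

45


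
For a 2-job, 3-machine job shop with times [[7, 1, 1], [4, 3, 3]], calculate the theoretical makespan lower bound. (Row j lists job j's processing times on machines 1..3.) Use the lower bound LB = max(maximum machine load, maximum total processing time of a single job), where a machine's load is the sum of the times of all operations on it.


Machine loads:
  Machine 1: 7 + 4 = 11
  Machine 2: 1 + 3 = 4
  Machine 3: 1 + 3 = 4
Max machine load = 11
Job totals:
  Job 1: 9
  Job 2: 10
Max job total = 10
Lower bound = max(11, 10) = 11

11


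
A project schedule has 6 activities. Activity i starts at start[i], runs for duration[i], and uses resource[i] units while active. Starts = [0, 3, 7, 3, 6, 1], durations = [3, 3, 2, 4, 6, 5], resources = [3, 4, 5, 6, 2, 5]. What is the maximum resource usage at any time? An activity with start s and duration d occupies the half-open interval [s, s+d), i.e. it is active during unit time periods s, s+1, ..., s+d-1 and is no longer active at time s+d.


Each activity i is active on [start_i, start_i + duration_i).
Compute total resource usage per time slot:
  t=0: active resources = [3], total = 3
  t=1: active resources = [3, 5], total = 8
  t=2: active resources = [3, 5], total = 8
  t=3: active resources = [4, 6, 5], total = 15
  t=4: active resources = [4, 6, 5], total = 15
  t=5: active resources = [4, 6, 5], total = 15
  t=6: active resources = [6, 2], total = 8
  t=7: active resources = [5, 2], total = 7
  t=8: active resources = [5, 2], total = 7
  t=9: active resources = [2], total = 2
  t=10: active resources = [2], total = 2
  t=11: active resources = [2], total = 2
Peak resource demand = 15

15


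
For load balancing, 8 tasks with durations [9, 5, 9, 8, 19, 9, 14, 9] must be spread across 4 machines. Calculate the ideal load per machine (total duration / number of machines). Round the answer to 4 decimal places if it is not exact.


Total processing time = 9 + 5 + 9 + 8 + 19 + 9 + 14 + 9 = 82
Number of machines = 4
Ideal balanced load = 82 / 4 = 20.5

20.5


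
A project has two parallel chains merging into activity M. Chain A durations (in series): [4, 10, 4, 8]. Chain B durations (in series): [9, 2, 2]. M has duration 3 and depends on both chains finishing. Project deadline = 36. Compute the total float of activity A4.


Forward pass: ES(A4) = sum of predecessors on chain A = 18
EF = ES + duration = 18 + 8 = 26
Backward pass: LF(M) = deadline = 36; LS(M) = 36 - 3 = 33
LF(A4) = LS(M) - sum(successors on chain A) = 33 - 0 = 33
LS = LF - duration = 33 - 8 = 25
Total float = LS - ES = 25 - 18 = 7

7


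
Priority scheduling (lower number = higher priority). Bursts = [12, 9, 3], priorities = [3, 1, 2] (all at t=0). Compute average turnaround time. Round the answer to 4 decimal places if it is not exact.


Sort by priority (ascending = highest first):
Order: [(1, 9), (2, 3), (3, 12)]
Completion times:
  Priority 1, burst=9, C=9
  Priority 2, burst=3, C=12
  Priority 3, burst=12, C=24
Average turnaround = 45/3 = 15.0

15.0


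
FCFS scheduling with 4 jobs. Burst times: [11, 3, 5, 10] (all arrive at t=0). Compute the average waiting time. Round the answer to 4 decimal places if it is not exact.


FCFS order (as given): [11, 3, 5, 10]
Waiting times:
  Job 1: wait = 0
  Job 2: wait = 11
  Job 3: wait = 14
  Job 4: wait = 19
Sum of waiting times = 44
Average waiting time = 44/4 = 11.0

11.0


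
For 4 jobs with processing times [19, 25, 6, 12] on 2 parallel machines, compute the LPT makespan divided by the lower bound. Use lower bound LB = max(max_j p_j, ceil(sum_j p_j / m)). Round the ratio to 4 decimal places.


LPT order: [25, 19, 12, 6]
Machine loads after assignment: [31, 31]
LPT makespan = 31
Lower bound = max(max_job, ceil(total/2)) = max(25, 31) = 31
Ratio = 31 / 31 = 1.0

1.0


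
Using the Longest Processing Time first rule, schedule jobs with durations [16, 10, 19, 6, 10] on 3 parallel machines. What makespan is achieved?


Sort jobs in decreasing order (LPT): [19, 16, 10, 10, 6]
Assign each job to the least loaded machine:
  Machine 1: jobs [19], load = 19
  Machine 2: jobs [16, 6], load = 22
  Machine 3: jobs [10, 10], load = 20
Makespan = max load = 22

22


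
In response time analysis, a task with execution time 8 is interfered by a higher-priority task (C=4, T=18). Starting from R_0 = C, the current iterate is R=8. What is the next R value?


R_next = C + ceil(R_prev / T_hp) * C_hp
ceil(8 / 18) = ceil(0.4444) = 1
Interference = 1 * 4 = 4
R_next = 8 + 4 = 12

12


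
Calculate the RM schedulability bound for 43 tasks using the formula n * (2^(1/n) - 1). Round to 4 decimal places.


Compute 2^(1/43) = 1.0162503252
Subtract 1: 1.0162503252 - 1 = 0.0162503252
Multiply by n: 43 * 0.0162503252 = 0.6987639836
Round to 4 dp: 0.6988

0.6988


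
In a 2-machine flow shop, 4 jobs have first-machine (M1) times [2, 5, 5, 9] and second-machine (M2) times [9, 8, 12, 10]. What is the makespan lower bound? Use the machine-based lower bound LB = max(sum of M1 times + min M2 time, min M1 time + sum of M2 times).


LB1 = sum(M1 times) + min(M2 times) = 21 + 8 = 29
LB2 = min(M1 times) + sum(M2 times) = 2 + 39 = 41
Lower bound = max(LB1, LB2) = max(29, 41) = 41

41


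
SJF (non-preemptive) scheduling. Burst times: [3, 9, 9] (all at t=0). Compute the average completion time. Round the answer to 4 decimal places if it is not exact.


SJF order (ascending): [3, 9, 9]
Completion times:
  Job 1: burst=3, C=3
  Job 2: burst=9, C=12
  Job 3: burst=9, C=21
Average completion = 36/3 = 12.0

12.0


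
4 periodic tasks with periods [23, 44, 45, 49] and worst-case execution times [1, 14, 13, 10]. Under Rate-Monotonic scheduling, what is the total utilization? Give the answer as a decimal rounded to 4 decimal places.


Compute individual utilizations (exact fractions):
  Task 1: C/T = 1/23 (approx. 0.0435)
  Task 2: C/T = 14/44 = 7/22 (approx. 0.3182)
  Task 3: C/T = 13/45 (approx. 0.2889)
  Task 4: C/T = 10/49 (approx. 0.2041)
Total utilization U = 1/23 + 7/22 + 13/45 + 10/49 = 953537/1115730
Rounded to 4 decimal places: U = 0.8546
RM (Liu & Layland) bound for 4 tasks = 0.756828; compare with U = 953537/1115730 (approx. 0.854631)
bound < U <= 1, so the RM sufficient condition is not met (inconclusive; an exact test such as response-time analysis is needed).

0.8546


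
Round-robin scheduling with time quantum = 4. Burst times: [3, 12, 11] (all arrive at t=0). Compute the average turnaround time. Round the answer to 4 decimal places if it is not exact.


Time quantum = 4
Execution trace:
  J1 runs 3 units, time = 3
  J2 runs 4 units, time = 7
  J3 runs 4 units, time = 11
  J2 runs 4 units, time = 15
  J3 runs 4 units, time = 19
  J2 runs 4 units, time = 23
  J3 runs 3 units, time = 26
Finish times: [3, 23, 26]
Average turnaround = 52/3 = 17.3333

17.3333


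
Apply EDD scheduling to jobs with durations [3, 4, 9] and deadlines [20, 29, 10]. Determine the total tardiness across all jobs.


Sort by due date (EDD order): [(9, 10), (3, 20), (4, 29)]
Compute completion times and tardiness:
  Job 1: p=9, d=10, C=9, tardiness=max(0,9-10)=0
  Job 2: p=3, d=20, C=12, tardiness=max(0,12-20)=0
  Job 3: p=4, d=29, C=16, tardiness=max(0,16-29)=0
Total tardiness = 0

0


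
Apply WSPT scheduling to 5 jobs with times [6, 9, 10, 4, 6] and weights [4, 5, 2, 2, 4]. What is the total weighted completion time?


Compute p/w ratios and sort ascending (WSPT): [(6, 4), (6, 4), (9, 5), (4, 2), (10, 2)]
Compute weighted completion times:
  Job (p=6,w=4): C=6, w*C=4*6=24
  Job (p=6,w=4): C=12, w*C=4*12=48
  Job (p=9,w=5): C=21, w*C=5*21=105
  Job (p=4,w=2): C=25, w*C=2*25=50
  Job (p=10,w=2): C=35, w*C=2*35=70
Total weighted completion time = 297

297


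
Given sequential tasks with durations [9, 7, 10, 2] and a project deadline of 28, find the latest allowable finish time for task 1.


LF(activity 1) = deadline - sum of successor durations
Successors: activities 2 through 4 with durations [7, 10, 2]
Sum of successor durations = 19
LF = 28 - 19 = 9

9


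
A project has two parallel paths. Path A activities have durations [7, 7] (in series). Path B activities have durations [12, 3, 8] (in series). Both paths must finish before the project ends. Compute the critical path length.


Path A total = 7 + 7 = 14
Path B total = 12 + 3 + 8 = 23
Critical path = longest path = max(14, 23) = 23

23


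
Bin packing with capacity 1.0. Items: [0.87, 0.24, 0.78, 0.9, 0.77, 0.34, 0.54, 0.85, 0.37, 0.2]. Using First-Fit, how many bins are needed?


Place items sequentially using First-Fit:
  Item 0.87 -> new Bin 1
  Item 0.24 -> new Bin 2
  Item 0.78 -> new Bin 3
  Item 0.9 -> new Bin 4
  Item 0.77 -> new Bin 5
  Item 0.34 -> Bin 2 (now 0.58)
  Item 0.54 -> new Bin 6
  Item 0.85 -> new Bin 7
  Item 0.37 -> Bin 2 (now 0.95)
  Item 0.2 -> Bin 3 (now 0.98)
Total bins used = 7

7


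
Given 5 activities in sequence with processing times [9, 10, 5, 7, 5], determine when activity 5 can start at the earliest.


Activity 5 starts after activities 1 through 4 complete.
Predecessor durations: [9, 10, 5, 7]
ES = 9 + 10 + 5 + 7 = 31

31


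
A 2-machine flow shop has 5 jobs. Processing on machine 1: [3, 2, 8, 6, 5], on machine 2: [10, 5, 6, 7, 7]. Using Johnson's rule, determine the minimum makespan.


Apply Johnson's rule:
  Group 1 (a <= b): [(2, 2, 5), (1, 3, 10), (5, 5, 7), (4, 6, 7)]
  Group 2 (a > b): [(3, 8, 6)]
Optimal job order: [2, 1, 5, 4, 3]
Schedule:
  Job 2: M1 done at 2, M2 done at 7
  Job 1: M1 done at 5, M2 done at 17
  Job 5: M1 done at 10, M2 done at 24
  Job 4: M1 done at 16, M2 done at 31
  Job 3: M1 done at 24, M2 done at 37
Makespan = 37

37


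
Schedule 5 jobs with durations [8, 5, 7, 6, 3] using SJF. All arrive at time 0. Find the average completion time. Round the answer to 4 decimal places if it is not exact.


SJF order (ascending): [3, 5, 6, 7, 8]
Completion times:
  Job 1: burst=3, C=3
  Job 2: burst=5, C=8
  Job 3: burst=6, C=14
  Job 4: burst=7, C=21
  Job 5: burst=8, C=29
Average completion = 75/5 = 15.0

15.0


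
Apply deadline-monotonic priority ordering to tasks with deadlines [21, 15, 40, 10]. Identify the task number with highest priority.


Sort tasks by relative deadline (ascending):
  Task 4: deadline = 10
  Task 2: deadline = 15
  Task 1: deadline = 21
  Task 3: deadline = 40
Priority order (highest first): [4, 2, 1, 3]
Highest priority task = 4

4


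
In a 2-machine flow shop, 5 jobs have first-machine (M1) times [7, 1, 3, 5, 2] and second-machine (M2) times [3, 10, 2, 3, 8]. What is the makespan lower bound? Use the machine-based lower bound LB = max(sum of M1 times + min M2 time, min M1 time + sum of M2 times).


LB1 = sum(M1 times) + min(M2 times) = 18 + 2 = 20
LB2 = min(M1 times) + sum(M2 times) = 1 + 26 = 27
Lower bound = max(LB1, LB2) = max(20, 27) = 27

27


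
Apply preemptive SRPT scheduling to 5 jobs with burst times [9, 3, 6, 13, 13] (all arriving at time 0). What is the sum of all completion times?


Since all jobs arrive at t=0, SRPT equals SPT ordering.
SPT order: [3, 6, 9, 13, 13]
Completion times:
  Job 1: p=3, C=3
  Job 2: p=6, C=9
  Job 3: p=9, C=18
  Job 4: p=13, C=31
  Job 5: p=13, C=44
Total completion time = 3 + 9 + 18 + 31 + 44 = 105

105


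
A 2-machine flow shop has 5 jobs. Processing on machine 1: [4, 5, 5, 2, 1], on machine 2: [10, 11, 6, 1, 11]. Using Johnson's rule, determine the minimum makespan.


Apply Johnson's rule:
  Group 1 (a <= b): [(5, 1, 11), (1, 4, 10), (2, 5, 11), (3, 5, 6)]
  Group 2 (a > b): [(4, 2, 1)]
Optimal job order: [5, 1, 2, 3, 4]
Schedule:
  Job 5: M1 done at 1, M2 done at 12
  Job 1: M1 done at 5, M2 done at 22
  Job 2: M1 done at 10, M2 done at 33
  Job 3: M1 done at 15, M2 done at 39
  Job 4: M1 done at 17, M2 done at 40
Makespan = 40

40


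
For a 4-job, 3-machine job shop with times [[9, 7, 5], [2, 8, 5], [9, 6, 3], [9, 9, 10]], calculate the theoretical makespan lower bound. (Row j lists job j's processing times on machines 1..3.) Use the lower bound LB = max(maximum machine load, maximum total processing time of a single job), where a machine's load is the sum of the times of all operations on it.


Machine loads:
  Machine 1: 9 + 2 + 9 + 9 = 29
  Machine 2: 7 + 8 + 6 + 9 = 30
  Machine 3: 5 + 5 + 3 + 10 = 23
Max machine load = 30
Job totals:
  Job 1: 21
  Job 2: 15
  Job 3: 18
  Job 4: 28
Max job total = 28
Lower bound = max(30, 28) = 30

30


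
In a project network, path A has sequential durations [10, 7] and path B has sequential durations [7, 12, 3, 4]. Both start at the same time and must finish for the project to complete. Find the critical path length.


Path A total = 10 + 7 = 17
Path B total = 7 + 12 + 3 + 4 = 26
Critical path = longest path = max(17, 26) = 26

26


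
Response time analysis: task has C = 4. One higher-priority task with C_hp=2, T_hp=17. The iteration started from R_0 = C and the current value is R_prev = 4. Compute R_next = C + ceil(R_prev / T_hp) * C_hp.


R_next = C + ceil(R_prev / T_hp) * C_hp
ceil(4 / 17) = ceil(0.2353) = 1
Interference = 1 * 2 = 2
R_next = 4 + 2 = 6

6


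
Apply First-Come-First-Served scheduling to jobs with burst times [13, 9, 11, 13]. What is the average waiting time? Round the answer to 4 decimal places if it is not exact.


FCFS order (as given): [13, 9, 11, 13]
Waiting times:
  Job 1: wait = 0
  Job 2: wait = 13
  Job 3: wait = 22
  Job 4: wait = 33
Sum of waiting times = 68
Average waiting time = 68/4 = 17.0

17.0


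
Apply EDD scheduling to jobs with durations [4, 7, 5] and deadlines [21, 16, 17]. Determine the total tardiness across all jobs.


Sort by due date (EDD order): [(7, 16), (5, 17), (4, 21)]
Compute completion times and tardiness:
  Job 1: p=7, d=16, C=7, tardiness=max(0,7-16)=0
  Job 2: p=5, d=17, C=12, tardiness=max(0,12-17)=0
  Job 3: p=4, d=21, C=16, tardiness=max(0,16-21)=0
Total tardiness = 0

0


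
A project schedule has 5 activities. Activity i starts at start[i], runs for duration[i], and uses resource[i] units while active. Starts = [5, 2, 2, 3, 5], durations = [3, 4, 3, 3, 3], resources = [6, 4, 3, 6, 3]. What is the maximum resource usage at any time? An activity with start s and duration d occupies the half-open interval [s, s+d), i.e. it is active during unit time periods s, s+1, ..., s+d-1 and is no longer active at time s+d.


Each activity i is active on [start_i, start_i + duration_i).
Compute total resource usage per time slot:
  t=0: active resources = [], total = 0
  t=1: active resources = [], total = 0
  t=2: active resources = [4, 3], total = 7
  t=3: active resources = [4, 3, 6], total = 13
  t=4: active resources = [4, 3, 6], total = 13
  t=5: active resources = [6, 4, 6, 3], total = 19
  t=6: active resources = [6, 3], total = 9
  t=7: active resources = [6, 3], total = 9
Peak resource demand = 19

19


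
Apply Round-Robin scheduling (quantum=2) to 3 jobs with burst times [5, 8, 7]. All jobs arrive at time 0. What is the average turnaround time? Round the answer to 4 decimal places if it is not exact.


Time quantum = 2
Execution trace:
  J1 runs 2 units, time = 2
  J2 runs 2 units, time = 4
  J3 runs 2 units, time = 6
  J1 runs 2 units, time = 8
  J2 runs 2 units, time = 10
  J3 runs 2 units, time = 12
  J1 runs 1 units, time = 13
  J2 runs 2 units, time = 15
  J3 runs 2 units, time = 17
  J2 runs 2 units, time = 19
  J3 runs 1 units, time = 20
Finish times: [13, 19, 20]
Average turnaround = 52/3 = 17.3333

17.3333
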